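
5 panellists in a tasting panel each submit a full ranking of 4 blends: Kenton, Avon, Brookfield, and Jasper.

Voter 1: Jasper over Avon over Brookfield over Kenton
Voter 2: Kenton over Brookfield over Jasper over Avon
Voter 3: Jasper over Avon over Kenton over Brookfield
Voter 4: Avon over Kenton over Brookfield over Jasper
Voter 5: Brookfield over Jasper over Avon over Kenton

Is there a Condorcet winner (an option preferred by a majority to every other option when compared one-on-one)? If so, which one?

There is no Condorcet winner

Head-to-head results (5 voters total):
Kenton vs Avon: Avon wins 4–1.
Kenton vs Brookfield: Kenton wins 3–2.
Kenton vs Jasper: Jasper wins 3–2.
Avon vs Brookfield: Avon wins 3–2.
Avon vs Jasper: Jasper wins 4–1.
Brookfield vs Jasper: Brookfield wins 3–2.
No candidate beats all others: Kenton beats Brookfield beats Jasper beats Kenton, a majority cycle.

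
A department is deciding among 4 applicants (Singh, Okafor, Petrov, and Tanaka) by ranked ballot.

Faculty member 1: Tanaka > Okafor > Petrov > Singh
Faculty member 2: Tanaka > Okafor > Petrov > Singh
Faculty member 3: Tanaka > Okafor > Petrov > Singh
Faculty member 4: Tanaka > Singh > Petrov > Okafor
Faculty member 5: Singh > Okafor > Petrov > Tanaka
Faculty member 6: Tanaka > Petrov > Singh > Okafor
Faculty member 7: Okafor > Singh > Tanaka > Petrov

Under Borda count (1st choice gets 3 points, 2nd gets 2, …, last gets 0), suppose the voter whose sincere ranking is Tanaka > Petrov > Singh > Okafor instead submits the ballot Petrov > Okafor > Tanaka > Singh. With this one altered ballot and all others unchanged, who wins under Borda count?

Borda totals with the altered ballot: Singh 7, Okafor 13, Petrov 8, Tanaka 14.
The winner is unchanged: still Tanaka.

Tanaka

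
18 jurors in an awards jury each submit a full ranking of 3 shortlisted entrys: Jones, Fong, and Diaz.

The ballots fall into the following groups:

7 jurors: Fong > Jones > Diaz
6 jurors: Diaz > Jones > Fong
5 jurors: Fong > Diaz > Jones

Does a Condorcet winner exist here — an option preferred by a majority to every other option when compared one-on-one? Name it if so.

Head-to-head results (18 voters total):
Jones vs Fong: Fong wins 12–6.
Jones vs Diaz: Diaz wins 11–7.
Fong vs Diaz: Fong wins 12–6.
Fong beats each rival — Jones (12–6), Diaz (12–6) — so Fong is the Condorcet winner.

Fong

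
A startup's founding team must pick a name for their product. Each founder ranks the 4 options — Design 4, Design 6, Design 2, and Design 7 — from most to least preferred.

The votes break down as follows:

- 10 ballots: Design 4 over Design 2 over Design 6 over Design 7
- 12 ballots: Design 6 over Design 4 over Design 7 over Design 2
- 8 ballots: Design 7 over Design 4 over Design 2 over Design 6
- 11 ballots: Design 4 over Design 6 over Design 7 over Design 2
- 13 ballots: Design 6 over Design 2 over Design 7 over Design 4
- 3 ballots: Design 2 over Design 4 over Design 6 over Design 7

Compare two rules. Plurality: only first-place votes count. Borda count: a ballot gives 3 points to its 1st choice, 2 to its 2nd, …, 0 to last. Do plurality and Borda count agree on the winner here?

Yes

Plurality first-place counts: Design 4 21, Design 6 25, Design 2 3, Design 7 8 → Design 6.
Borda totals: Design 4 109, Design 6 110, Design 2 63, Design 7 60 → Design 6.
The two rules agree on Design 6.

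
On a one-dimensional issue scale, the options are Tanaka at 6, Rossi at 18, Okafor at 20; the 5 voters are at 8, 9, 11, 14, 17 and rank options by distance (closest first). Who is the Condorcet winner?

Tanaka

With single-peaked preferences on a line, the Condorcet winner is the candidate closest to the median voter.
The median voter (position 11) is closest to Tanaka at 6.
Check: Tanaka vs Okafor — voters closer to Tanaka: 3 of 5.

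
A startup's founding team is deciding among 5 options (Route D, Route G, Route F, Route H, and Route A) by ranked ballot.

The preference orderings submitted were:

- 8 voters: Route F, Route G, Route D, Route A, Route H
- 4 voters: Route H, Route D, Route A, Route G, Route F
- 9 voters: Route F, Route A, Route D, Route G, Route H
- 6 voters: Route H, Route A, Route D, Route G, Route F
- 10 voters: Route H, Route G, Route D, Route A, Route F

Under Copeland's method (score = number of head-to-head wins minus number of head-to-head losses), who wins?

Pairwise results:
  Route D vs Route G: Route D wins 19–18.
  Route D vs Route F: Route D wins 20–17.
  Route D vs Route H: Route H wins 20–17.
  Route D vs Route A: Route D wins 22–15.
  Route G vs Route F: Route G wins 20–17.
  Route G vs Route H: Route H wins 20–17.
  Route G vs Route A: Route A wins 19–18.
  Route F vs Route H: Route H wins 20–17.
  Route F vs Route A: Route A wins 20–17.
  Route H vs Route A: Route H wins 20–17.
Copeland scores (wins − losses):
  Route D: 3 − 1 = 2
  Route G: 1 − 3 = -2
  Route F: 0 − 4 = -4
  Route H: 4 − 0 = 4
  Route A: 2 − 2 = 0
Route H has the best Copeland score.

Route H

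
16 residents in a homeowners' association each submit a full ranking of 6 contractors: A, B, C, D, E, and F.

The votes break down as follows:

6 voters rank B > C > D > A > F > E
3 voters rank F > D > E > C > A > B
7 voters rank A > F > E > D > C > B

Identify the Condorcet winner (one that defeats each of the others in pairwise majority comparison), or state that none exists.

Head-to-head results (16 voters total):
A vs B: A wins 10–6.
A vs C: C wins 9–7.
A vs D: D wins 9–7.
A vs E: A wins 13–3.
A vs F: A wins 13–3.
B vs C: C wins 10–6.
B vs D: D wins 10–6.
B vs E: E wins 10–6.
B vs F: F wins 10–6.
C vs D: D wins 10–6.
C vs E: E wins 10–6.
C vs F: F wins 10–6.
D vs E: D wins 9–7.
D vs F: F wins 10–6.
E vs F: F wins 16–0.
No candidate beats all others: A beats E beats C beats A, a majority cycle.

None — there is no Condorcet winner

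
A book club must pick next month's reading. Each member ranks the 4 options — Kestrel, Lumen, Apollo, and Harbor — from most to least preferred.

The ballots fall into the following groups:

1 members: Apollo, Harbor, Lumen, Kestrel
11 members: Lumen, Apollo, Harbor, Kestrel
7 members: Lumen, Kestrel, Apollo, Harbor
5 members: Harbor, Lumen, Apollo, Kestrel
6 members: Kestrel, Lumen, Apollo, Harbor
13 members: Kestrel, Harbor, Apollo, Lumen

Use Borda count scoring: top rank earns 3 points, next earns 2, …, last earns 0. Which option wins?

Lumen

Borda scores:
  Kestrel: 0 + 11·0 + 7·2 + 5·0 + 6·3 + 13·3 = 71
  Lumen: 1 + 11·3 + 7·3 + 5·2 + 6·2 + 13·0 = 77
  Apollo: 3 + 11·2 + 7·1 + 5·1 + 6·1 + 13·1 = 56
  Harbor: 2 + 11·1 + 7·0 + 5·3 + 6·0 + 13·2 = 54
Lumen has the highest total.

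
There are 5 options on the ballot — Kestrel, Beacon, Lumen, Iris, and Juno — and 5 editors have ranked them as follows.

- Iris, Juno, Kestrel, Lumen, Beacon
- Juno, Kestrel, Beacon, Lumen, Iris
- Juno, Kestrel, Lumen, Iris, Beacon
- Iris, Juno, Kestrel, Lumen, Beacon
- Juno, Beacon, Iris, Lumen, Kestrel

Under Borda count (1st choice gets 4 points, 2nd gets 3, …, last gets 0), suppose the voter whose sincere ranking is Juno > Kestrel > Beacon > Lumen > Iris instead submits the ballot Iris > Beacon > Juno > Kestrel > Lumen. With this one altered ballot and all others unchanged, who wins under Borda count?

Borda totals with the altered ballot: Kestrel 8, Beacon 6, Lumen 5, Iris 15, Juno 16.
The winner is unchanged: still Juno.

Juno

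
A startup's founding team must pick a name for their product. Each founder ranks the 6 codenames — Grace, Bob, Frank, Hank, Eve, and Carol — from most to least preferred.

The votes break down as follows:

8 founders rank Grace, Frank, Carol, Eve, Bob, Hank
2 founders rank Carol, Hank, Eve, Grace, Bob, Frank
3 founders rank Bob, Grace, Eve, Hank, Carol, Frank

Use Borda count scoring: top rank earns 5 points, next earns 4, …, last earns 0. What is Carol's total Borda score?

37

Borda scores:
  Grace: 8·5 + 2·2 + 3·4 = 56
  Bob: 8·1 + 2·1 + 3·5 = 25
  Frank: 8·4 + 2·0 + 3·0 = 32
  Hank: 8·0 + 2·4 + 3·2 = 14
  Eve: 8·2 + 2·3 + 3·3 = 31
  Carol: 8·3 + 2·5 + 3·1 = 37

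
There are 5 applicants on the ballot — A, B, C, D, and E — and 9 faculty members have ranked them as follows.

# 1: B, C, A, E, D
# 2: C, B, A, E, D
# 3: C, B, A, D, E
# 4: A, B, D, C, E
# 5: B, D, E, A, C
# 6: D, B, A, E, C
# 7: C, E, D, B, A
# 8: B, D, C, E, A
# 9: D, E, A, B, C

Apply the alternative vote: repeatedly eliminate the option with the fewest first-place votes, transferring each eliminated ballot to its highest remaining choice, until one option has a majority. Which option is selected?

B

Round 1: B 3, C 3, D 2, A 1, E 0. E has the fewest and is eliminated.
Round 2: B 3, C 3, D 2, A 1. A has the fewest and is eliminated.
Round 3: B 4, C 3, D 2. D has the fewest and is eliminated.
Round 4: B 6, C 3. B has a majority.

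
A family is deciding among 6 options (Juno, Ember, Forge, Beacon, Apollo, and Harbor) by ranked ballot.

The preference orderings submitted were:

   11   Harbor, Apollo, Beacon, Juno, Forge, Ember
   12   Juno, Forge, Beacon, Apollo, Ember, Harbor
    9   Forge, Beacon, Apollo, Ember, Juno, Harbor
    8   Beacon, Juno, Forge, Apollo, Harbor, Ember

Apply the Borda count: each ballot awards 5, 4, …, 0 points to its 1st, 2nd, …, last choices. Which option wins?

Borda scores:
  Juno: 11·2 + 12·5 + 9·1 + 8·4 = 123
  Ember: 11·0 + 12·1 + 9·2 + 8·0 = 30
  Forge: 11·1 + 12·4 + 9·5 + 8·3 = 128
  Beacon: 11·3 + 12·3 + 9·4 + 8·5 = 145
  Apollo: 11·4 + 12·2 + 9·3 + 8·2 = 111
  Harbor: 11·5 + 12·0 + 9·0 + 8·1 = 63
Beacon has the highest total.

Beacon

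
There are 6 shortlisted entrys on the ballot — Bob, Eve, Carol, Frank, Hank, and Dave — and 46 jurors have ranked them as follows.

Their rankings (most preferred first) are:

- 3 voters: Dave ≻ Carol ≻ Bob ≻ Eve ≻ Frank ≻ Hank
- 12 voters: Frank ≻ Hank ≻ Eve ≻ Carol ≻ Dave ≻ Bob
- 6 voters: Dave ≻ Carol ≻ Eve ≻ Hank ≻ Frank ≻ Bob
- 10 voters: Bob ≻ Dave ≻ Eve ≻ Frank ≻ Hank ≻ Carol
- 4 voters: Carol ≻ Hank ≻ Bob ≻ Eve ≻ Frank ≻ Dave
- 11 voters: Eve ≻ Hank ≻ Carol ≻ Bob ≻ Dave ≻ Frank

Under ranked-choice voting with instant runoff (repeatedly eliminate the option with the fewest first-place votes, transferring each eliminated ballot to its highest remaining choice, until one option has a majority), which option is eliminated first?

Hank

Round 1: Frank 12, Eve 11, Bob 10, Dave 9, Carol 4, Hank 0. Hank has the fewest and is eliminated.
Round 2: Frank 12, Eve 11, Bob 10, Dave 9, Carol 4. Carol has the fewest and is eliminated.
Round 3: Bob 14, Frank 12, Eve 11, Dave 9. Dave has the fewest and is eliminated.
Round 4: Bob 17, Eve 17, Frank 12. Frank has the fewest and is eliminated.
Round 5: Eve 29, Bob 17. Eve has a majority.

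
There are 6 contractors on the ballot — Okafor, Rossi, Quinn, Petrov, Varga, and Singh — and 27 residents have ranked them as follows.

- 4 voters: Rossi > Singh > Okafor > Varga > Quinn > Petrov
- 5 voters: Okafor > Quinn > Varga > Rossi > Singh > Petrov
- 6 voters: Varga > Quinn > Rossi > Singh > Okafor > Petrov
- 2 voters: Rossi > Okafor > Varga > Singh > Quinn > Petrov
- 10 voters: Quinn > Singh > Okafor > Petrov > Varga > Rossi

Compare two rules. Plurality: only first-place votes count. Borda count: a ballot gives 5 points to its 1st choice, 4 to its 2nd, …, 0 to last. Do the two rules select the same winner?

Yes

Plurality first-place counts: Okafor 5, Rossi 6, Quinn 10, Petrov 0, Varga 6, Singh 0 → Quinn.
Borda totals: Okafor 81, Rossi 58, Quinn 100, Petrov 20, Varga 69, Singh 77 → Quinn.
The two rules agree on Quinn.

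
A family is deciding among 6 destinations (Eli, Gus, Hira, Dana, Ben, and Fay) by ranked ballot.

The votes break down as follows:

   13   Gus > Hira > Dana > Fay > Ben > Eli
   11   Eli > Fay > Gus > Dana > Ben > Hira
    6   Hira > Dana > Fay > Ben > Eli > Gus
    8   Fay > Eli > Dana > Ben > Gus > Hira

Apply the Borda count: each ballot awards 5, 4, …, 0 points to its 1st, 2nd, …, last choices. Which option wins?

Fay

Borda scores:
  Eli: 13·0 + 11·5 + 6·1 + 8·4 = 93
  Gus: 13·5 + 11·3 + 6·0 + 8·1 = 106
  Hira: 13·4 + 11·0 + 6·5 + 8·0 = 82
  Dana: 13·3 + 11·2 + 6·4 + 8·3 = 109
  Ben: 13·1 + 11·1 + 6·2 + 8·2 = 52
  Fay: 13·2 + 11·4 + 6·3 + 8·5 = 128
Fay has the highest total.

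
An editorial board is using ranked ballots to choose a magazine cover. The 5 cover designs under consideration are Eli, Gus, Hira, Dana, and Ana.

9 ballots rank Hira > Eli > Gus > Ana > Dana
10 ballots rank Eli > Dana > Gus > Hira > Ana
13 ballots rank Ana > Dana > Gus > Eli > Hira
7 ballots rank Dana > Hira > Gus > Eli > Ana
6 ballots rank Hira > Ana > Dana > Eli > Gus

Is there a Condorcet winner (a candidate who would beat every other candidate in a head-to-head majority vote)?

No

Head-to-head results (45 voters total):
Eli vs Gus: Eli wins 25–20.
Eli vs Hira: Eli wins 23–22.
Eli vs Dana: Dana wins 26–19.
Eli vs Ana: Eli wins 26–19.
Gus vs Hira: Gus wins 23–22.
Gus vs Dana: Dana wins 36–9.
Gus vs Ana: Gus wins 26–19.
Hira vs Dana: Dana wins 30–15.
Hira vs Ana: Hira wins 32–13.
Dana vs Ana: Ana wins 28–17.
No candidate beats all others: Eli beats Ana beats Dana beats Eli, a majority cycle.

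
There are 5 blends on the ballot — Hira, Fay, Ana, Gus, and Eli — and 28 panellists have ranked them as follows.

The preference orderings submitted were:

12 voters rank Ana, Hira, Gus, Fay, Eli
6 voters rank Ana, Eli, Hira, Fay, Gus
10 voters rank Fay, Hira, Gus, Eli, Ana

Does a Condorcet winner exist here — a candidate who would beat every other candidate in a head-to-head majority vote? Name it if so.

Head-to-head results (28 voters total):
Hira vs Fay: Hira wins 18–10.
Hira vs Ana: Ana wins 18–10.
Hira vs Gus: Hira wins 28–0.
Hira vs Eli: Hira wins 22–6.
Fay vs Ana: Ana wins 18–10.
Fay vs Gus: Fay wins 16–12.
Fay vs Eli: Fay wins 22–6.
Ana vs Gus: Ana wins 18–10.
Ana vs Eli: Ana wins 18–10.
Gus vs Eli: Gus wins 22–6.
Ana beats each rival — Hira (18–10), Fay (18–10), Gus (18–10), Eli (18–10) — so Ana is the Condorcet winner.

Ana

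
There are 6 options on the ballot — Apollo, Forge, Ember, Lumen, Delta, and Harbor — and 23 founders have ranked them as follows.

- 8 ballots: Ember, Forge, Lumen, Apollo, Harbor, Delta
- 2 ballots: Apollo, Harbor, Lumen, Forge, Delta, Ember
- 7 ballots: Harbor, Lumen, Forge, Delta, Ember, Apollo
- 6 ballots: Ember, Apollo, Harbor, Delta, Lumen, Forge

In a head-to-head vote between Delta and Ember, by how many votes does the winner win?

5

Ballots ranking Delta above Ember: 2+7 = 9.
Ballots ranking Ember above Delta: 8+6 = 14.
Ember wins 14–9, a margin of 5.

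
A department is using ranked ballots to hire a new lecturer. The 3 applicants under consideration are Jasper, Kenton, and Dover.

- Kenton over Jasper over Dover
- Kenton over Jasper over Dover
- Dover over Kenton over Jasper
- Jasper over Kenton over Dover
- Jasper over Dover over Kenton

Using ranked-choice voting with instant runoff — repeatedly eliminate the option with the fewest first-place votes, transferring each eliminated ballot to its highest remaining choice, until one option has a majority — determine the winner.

Kenton

Round 1: Jasper 2, Kenton 2, Dover 1. Dover has the fewest and is eliminated.
Round 2: Kenton 3, Jasper 2. Kenton has a majority.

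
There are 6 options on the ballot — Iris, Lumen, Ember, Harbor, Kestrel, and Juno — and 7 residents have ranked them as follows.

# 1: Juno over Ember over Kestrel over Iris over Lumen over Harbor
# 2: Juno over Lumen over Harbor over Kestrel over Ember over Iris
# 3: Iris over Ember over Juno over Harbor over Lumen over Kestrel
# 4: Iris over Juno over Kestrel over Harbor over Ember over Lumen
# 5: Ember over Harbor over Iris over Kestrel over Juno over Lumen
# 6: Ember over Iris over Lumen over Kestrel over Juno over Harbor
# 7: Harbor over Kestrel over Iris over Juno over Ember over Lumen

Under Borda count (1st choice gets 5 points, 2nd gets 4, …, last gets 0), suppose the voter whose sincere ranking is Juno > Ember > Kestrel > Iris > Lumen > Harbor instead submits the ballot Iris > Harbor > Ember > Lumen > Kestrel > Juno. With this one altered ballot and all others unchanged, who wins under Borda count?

Borda totals with the altered ballot: Iris 25, Lumen 10, Ember 20, Harbor 20, Kestrel 14, Juno 16.
The winner is unchanged: still Iris.

Iris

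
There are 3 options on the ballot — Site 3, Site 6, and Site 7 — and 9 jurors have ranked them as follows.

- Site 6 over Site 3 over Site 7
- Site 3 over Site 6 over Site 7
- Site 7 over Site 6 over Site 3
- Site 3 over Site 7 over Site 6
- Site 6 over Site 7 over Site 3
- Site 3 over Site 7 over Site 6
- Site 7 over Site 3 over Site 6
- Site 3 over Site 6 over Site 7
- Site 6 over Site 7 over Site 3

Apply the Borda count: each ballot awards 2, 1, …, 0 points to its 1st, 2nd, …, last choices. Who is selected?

Site 3

Borda scores:
  Site 3: 1 + 2 + 0 + 2 + 0 + 2 + 1 + 2 + 0 = 10
  Site 6: 2 + 1 + 1 + 0 + 2 + 0 + 0 + 1 + 2 = 9
  Site 7: 0 + 0 + 2 + 1 + 1 + 1 + 2 + 0 + 1 = 8
Site 3 has the highest total.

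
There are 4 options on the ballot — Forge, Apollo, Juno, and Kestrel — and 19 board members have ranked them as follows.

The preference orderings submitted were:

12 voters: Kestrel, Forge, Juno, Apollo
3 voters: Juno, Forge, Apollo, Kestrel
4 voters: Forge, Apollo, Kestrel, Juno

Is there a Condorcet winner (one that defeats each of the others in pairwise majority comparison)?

Head-to-head results (19 voters total):
Forge vs Apollo: Forge wins 19–0.
Forge vs Juno: Forge wins 16–3.
Forge vs Kestrel: Kestrel wins 12–7.
Apollo vs Juno: Juno wins 15–4.
Apollo vs Kestrel: Kestrel wins 12–7.
Juno vs Kestrel: Kestrel wins 16–3.
Kestrel beats each rival — Forge (12–7), Apollo (12–7), Juno (16–3) — so Kestrel is the Condorcet winner.

Yes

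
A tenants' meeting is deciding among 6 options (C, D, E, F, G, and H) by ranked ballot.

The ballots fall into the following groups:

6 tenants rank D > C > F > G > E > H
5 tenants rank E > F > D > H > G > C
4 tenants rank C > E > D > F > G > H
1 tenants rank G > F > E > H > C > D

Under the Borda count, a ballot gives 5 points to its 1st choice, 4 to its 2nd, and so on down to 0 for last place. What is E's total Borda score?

50

Borda scores:
  C: 6·4 + 5·0 + 4·5 + 1 = 45
  D: 6·5 + 5·3 + 4·3 + 0 = 57
  E: 6·1 + 5·5 + 4·4 + 3 = 50
  F: 6·3 + 5·4 + 4·2 + 4 = 50
  G: 6·2 + 5·1 + 4·1 + 5 = 26
  H: 6·0 + 5·2 + 4·0 + 2 = 12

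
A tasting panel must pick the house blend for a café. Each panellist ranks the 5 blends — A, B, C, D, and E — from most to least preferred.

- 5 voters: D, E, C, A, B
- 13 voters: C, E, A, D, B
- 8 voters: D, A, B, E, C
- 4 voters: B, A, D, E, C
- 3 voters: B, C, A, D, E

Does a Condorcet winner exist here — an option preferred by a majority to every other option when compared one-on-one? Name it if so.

None — there is no Condorcet winner

Head-to-head results (33 voters total):
A vs B: A wins 26–7.
A vs C: C wins 21–12.
A vs D: A wins 20–13.
A vs E: E wins 18–15.
B vs C: C wins 18–15.
B vs D: D wins 26–7.
B vs E: E wins 18–15.
C vs D: D wins 17–16.
C vs E: E wins 17–16.
D vs E: D wins 20–13.
No candidate beats all others: A beats D beats C beats A, a majority cycle.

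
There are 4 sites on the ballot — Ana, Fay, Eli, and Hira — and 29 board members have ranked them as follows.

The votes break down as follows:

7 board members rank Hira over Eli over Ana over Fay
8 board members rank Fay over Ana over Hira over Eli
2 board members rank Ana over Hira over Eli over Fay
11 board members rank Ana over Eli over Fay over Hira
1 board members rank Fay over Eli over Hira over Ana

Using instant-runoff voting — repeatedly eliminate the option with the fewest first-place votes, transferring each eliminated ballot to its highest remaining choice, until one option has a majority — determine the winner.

Round 1: Ana 13, Fay 9, Hira 7, Eli 0. Eli has the fewest and is eliminated.
Round 2: Ana 13, Fay 9, Hira 7. Hira has the fewest and is eliminated.
Round 3: Ana 20, Fay 9. Ana has a majority.

Ana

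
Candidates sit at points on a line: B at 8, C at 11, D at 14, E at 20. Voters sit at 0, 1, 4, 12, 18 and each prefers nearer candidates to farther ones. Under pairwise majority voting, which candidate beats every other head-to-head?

B

With single-peaked preferences on a line, the Condorcet winner is the candidate closest to the median voter.
The median voter (position 4) is closest to B at 8.
Check: B vs C — voters closer to B: 3 of 5.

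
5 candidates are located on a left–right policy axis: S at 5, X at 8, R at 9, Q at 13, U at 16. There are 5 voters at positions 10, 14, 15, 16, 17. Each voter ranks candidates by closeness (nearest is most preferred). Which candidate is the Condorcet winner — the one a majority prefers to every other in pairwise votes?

With single-peaked preferences on a line, the Condorcet winner is the candidate closest to the median voter.
The median voter (position 15) is closest to U at 16.
Check: U vs R — voters closer to U: 4 of 5.

U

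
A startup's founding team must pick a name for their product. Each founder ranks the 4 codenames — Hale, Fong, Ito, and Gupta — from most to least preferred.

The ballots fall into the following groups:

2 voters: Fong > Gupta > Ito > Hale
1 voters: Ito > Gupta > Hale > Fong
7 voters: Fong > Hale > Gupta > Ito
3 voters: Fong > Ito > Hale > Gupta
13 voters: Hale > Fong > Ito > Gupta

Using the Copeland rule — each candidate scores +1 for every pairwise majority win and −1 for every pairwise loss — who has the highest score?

Hale

Pairwise results:
  Hale vs Fong: Hale wins 14–12.
  Hale vs Ito: Hale wins 20–6.
  Hale vs Gupta: Hale wins 23–3.
  Fong vs Ito: Fong wins 25–1.
  Fong vs Gupta: Fong wins 25–1.
  Ito vs Gupta: Ito wins 17–9.
Copeland scores (wins − losses):
  Hale: 3 − 0 = 3
  Fong: 2 − 1 = 1
  Ito: 1 − 2 = -1
  Gupta: 0 − 3 = -3
Hale has the best Copeland score.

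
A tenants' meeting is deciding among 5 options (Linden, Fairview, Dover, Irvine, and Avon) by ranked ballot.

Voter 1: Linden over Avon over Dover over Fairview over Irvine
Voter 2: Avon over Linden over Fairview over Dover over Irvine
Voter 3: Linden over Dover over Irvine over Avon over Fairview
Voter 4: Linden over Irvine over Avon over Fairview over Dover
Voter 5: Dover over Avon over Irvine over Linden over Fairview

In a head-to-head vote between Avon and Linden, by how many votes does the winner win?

1

Ballots ranking Avon above Linden: 2.
Ballots ranking Linden above Avon: 3.
Linden wins 3–2, a margin of 1.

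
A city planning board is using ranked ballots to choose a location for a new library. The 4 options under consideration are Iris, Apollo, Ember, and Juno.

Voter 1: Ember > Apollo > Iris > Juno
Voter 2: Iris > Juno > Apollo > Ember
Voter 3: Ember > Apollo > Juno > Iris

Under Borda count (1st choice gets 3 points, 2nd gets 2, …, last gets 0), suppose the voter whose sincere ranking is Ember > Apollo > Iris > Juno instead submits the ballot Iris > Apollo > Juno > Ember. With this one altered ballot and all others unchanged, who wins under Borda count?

Borda totals with the altered ballot: Iris 6, Apollo 5, Ember 3, Juno 4.
The switch changes the winner from Ember to Iris.

Iris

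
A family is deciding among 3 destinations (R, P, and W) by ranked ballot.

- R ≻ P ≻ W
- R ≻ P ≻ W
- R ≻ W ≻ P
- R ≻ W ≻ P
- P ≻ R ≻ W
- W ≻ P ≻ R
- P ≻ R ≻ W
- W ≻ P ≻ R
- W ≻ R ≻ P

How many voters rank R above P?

5

Ballots ranking R above P: 5.
Ballots ranking P above R: 4.
So 5 of 9 voters prefer R to P.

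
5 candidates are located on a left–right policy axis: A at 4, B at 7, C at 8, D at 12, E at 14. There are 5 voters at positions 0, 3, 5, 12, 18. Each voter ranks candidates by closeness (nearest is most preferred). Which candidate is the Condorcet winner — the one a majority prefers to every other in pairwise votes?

With single-peaked preferences on a line, the Condorcet winner is the candidate closest to the median voter.
The median voter (position 5) is closest to A at 4.
Check: A vs C — voters closer to A: 3 of 5.

A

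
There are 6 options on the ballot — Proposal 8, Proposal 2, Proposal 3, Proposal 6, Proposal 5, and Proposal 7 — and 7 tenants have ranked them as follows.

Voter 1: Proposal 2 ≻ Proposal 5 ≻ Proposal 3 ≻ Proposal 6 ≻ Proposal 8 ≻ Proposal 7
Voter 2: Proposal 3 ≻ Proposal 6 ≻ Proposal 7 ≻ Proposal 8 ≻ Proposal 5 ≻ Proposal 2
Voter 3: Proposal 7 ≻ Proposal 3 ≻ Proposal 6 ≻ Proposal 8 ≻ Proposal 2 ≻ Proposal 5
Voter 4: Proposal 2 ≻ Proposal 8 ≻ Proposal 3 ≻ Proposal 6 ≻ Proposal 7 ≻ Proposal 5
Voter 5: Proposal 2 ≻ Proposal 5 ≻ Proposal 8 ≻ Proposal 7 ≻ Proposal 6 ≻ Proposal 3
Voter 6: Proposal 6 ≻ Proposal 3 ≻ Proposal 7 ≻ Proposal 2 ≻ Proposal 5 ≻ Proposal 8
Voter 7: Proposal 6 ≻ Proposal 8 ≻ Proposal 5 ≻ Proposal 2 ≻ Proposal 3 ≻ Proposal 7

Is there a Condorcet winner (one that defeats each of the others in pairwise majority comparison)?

Head-to-head results (7 voters total):
Proposal 8 vs Proposal 2: Proposal 2 wins 4–3.
Proposal 8 vs Proposal 3: Proposal 3 wins 4–3.
Proposal 8 vs Proposal 6: Proposal 6 wins 5–2.
Proposal 8 vs Proposal 5: Proposal 8 wins 4–3.
Proposal 8 vs Proposal 7: Proposal 8 wins 4–3.
Proposal 2 vs Proposal 3: Proposal 2 wins 4–3.
Proposal 2 vs Proposal 6: Proposal 6 wins 4–3.
Proposal 2 vs Proposal 5: Proposal 2 wins 5–2.
Proposal 2 vs Proposal 7: Proposal 2 wins 4–3.
Proposal 3 vs Proposal 6: Proposal 3 wins 4–3.
Proposal 3 vs Proposal 5: Proposal 3 wins 4–3.
Proposal 3 vs Proposal 7: Proposal 3 wins 5–2.
Proposal 6 vs Proposal 5: Proposal 6 wins 5–2.
Proposal 6 vs Proposal 7: Proposal 6 wins 5–2.
Proposal 5 vs Proposal 7: Proposal 7 wins 4–3.
No candidate beats all others: Proposal 2 beats Proposal 3 beats Proposal 6 beats Proposal 2, a majority cycle.

No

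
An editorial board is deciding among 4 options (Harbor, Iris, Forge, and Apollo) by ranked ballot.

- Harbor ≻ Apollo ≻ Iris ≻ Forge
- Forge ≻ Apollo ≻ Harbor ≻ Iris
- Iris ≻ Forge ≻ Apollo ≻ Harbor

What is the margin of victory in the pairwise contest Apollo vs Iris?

Ballots ranking Apollo above Iris: 2.
Ballots ranking Iris above Apollo: 1.
Apollo wins 2–1, a margin of 1.

1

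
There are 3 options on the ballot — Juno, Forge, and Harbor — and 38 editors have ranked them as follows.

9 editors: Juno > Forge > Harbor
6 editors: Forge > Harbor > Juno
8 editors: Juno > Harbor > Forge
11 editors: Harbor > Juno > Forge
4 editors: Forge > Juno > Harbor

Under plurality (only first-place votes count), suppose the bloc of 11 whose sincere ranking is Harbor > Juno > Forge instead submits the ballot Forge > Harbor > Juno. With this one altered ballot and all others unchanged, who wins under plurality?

First-place totals with the altered ballot: Juno 17, Forge 21, Harbor 0.
The switch changes the winner from Juno to Forge.

Forge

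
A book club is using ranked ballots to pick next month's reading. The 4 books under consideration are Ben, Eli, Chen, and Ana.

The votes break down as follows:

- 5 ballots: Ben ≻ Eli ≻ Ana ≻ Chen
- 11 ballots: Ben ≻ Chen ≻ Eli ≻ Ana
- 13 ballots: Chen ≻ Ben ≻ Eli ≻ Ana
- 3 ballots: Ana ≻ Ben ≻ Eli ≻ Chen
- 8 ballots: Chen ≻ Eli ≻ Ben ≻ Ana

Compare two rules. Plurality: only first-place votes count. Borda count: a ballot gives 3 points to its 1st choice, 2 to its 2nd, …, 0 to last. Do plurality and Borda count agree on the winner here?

Plurality first-place counts: Ben 16, Eli 0, Chen 21, Ana 3 → Chen.
Borda totals: Ben 88, Eli 53, Chen 85, Ana 14 → Ben.
The two rules disagree: plurality picks Chen, Borda picks Ben.

No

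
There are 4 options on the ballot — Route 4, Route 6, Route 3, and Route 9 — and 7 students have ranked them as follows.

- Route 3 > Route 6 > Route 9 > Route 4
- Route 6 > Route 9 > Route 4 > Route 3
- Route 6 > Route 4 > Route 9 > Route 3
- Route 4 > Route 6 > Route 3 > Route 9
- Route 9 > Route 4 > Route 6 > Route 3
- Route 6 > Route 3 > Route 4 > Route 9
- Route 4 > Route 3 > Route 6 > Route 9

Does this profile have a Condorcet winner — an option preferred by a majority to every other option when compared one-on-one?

Head-to-head results (7 voters total):
Route 4 vs Route 6: Route 6 wins 4–3.
Route 4 vs Route 3: Route 4 wins 5–2.
Route 4 vs Route 9: Route 4 wins 4–3.
Route 6 vs Route 3: Route 6 wins 5–2.
Route 6 vs Route 9: Route 6 wins 6–1.
Route 3 vs Route 9: Route 3 wins 4–3.
Route 6 beats each rival — Route 4 (4–3), Route 3 (5–2), Route 9 (6–1) — so Route 6 is the Condorcet winner.

Yes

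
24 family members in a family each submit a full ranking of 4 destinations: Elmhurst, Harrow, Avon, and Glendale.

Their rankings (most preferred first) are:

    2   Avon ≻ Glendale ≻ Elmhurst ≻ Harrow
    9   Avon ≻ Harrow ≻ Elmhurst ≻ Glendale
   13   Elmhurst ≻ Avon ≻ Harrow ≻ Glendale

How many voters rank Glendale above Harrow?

Ballots ranking Glendale above Harrow: 2.
Ballots ranking Harrow above Glendale: 9+13 = 22.
So 2 of 24 voters prefer Glendale to Harrow.

2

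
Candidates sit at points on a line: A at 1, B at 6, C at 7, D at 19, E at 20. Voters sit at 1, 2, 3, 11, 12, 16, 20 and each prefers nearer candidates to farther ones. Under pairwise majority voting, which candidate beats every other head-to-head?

C

With single-peaked preferences on a line, the Condorcet winner is the candidate closest to the median voter.
The median voter (position 11) is closest to C at 7.
Check: C vs D — voters closer to C: 5 of 7.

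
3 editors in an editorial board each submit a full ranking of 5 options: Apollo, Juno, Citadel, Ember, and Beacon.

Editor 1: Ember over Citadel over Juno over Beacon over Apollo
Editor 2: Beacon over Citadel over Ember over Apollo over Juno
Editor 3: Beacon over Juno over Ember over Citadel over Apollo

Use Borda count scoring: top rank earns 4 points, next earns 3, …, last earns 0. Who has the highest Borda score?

Borda scores:
  Apollo: 0 + 1 + 0 = 1
  Juno: 2 + 0 + 3 = 5
  Citadel: 3 + 3 + 1 = 7
  Ember: 4 + 2 + 2 = 8
  Beacon: 1 + 4 + 4 = 9
Beacon has the highest total.

Beacon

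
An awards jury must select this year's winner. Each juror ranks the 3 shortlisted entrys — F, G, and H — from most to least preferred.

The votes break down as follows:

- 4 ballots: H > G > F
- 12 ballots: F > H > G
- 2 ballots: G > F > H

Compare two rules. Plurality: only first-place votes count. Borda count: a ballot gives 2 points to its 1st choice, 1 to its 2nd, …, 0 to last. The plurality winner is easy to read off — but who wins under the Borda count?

F

Plurality first-place counts: F 12, G 2, H 4 → F.
Borda totals: F 26, G 8, H 20 → F.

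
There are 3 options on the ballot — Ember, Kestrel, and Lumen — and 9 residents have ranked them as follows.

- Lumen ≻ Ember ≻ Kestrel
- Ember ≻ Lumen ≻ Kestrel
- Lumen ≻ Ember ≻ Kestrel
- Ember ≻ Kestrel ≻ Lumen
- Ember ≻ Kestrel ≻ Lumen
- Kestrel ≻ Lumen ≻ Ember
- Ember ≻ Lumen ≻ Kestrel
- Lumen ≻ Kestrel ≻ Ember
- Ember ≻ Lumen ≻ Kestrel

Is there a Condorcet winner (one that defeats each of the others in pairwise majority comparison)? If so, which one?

Ember

Head-to-head results (9 voters total):
Ember vs Kestrel: Ember wins 7–2.
Ember vs Lumen: Ember wins 5–4.
Kestrel vs Lumen: Lumen wins 6–3.
Ember beats each rival — Kestrel (7–2), Lumen (5–4) — so Ember is the Condorcet winner.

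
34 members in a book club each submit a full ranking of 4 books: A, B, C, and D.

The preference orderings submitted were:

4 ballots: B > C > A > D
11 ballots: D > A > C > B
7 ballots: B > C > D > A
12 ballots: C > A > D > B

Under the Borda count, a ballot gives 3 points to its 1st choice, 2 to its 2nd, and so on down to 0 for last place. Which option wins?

C

Borda scores:
  A: 4·1 + 11·2 + 7·0 + 12·2 = 50
  B: 4·3 + 11·0 + 7·3 + 12·0 = 33
  C: 4·2 + 11·1 + 7·2 + 12·3 = 69
  D: 4·0 + 11·3 + 7·1 + 12·1 = 52
C has the highest total.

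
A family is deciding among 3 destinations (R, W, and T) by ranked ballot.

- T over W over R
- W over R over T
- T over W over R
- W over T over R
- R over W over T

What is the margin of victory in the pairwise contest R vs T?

Ballots ranking R above T: 2.
Ballots ranking T above R: 3.
T wins 3–2, a margin of 1.

1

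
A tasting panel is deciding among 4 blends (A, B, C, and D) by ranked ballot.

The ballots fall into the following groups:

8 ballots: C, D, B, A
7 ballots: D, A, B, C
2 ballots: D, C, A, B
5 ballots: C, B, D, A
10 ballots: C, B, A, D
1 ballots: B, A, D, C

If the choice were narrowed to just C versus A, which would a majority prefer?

Ballots ranking C above A: 8+2+5+10 = 25.
Ballots ranking A above C: 7+1 = 8.
C wins the head-to-head, 25–8.

C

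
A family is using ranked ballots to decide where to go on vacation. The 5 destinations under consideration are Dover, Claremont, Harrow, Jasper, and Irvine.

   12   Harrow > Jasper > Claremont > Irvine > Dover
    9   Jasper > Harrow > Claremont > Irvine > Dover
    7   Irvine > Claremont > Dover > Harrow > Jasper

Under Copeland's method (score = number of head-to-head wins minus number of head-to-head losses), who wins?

Pairwise results:
  Dover vs Claremont: Claremont wins 28–0.
  Dover vs Harrow: Harrow wins 21–7.
  Dover vs Jasper: Jasper wins 21–7.
  Dover vs Irvine: Irvine wins 28–0.
  Claremont vs Harrow: Harrow wins 21–7.
  Claremont vs Jasper: Jasper wins 21–7.
  Claremont vs Irvine: Claremont wins 21–7.
  Harrow vs Jasper: Harrow wins 19–9.
  Harrow vs Irvine: Harrow wins 21–7.
  Jasper vs Irvine: Jasper wins 21–7.
Copeland scores (wins − losses):
  Dover: 0 − 4 = -4
  Claremont: 2 − 2 = 0
  Harrow: 4 − 0 = 4
  Jasper: 3 − 1 = 2
  Irvine: 1 − 3 = -2
Harrow has the best Copeland score.

Harrow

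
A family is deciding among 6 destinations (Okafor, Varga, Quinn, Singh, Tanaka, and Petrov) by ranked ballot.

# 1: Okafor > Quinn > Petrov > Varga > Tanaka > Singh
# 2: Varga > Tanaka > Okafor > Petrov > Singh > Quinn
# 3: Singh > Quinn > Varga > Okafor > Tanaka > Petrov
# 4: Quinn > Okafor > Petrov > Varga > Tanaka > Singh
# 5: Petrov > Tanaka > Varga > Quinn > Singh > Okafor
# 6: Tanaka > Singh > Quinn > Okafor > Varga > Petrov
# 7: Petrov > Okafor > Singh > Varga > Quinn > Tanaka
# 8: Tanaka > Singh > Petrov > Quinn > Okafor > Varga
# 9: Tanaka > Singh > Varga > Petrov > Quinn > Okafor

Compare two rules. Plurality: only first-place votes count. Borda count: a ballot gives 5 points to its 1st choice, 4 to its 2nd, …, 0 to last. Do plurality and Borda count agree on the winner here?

Plurality first-place counts: Okafor 1, Varga 1, Quinn 1, Singh 1, Tanaka 3, Petrov 2 → Tanaka.
Borda totals: Okafor 21, Varga 21, Quinn 22, Singh 22, Tanaka 26, Petrov 23 → Tanaka.
The two rules agree on Tanaka.

Yes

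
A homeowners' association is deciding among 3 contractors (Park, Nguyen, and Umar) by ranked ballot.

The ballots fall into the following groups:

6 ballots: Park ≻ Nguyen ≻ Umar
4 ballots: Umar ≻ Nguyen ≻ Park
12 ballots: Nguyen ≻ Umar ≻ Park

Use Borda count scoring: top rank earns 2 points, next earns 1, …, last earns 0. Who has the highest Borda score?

Borda scores:
  Park: 6·2 + 4·0 + 12·0 = 12
  Nguyen: 6·1 + 4·1 + 12·2 = 34
  Umar: 6·0 + 4·2 + 12·1 = 20
Nguyen has the highest total.

Nguyen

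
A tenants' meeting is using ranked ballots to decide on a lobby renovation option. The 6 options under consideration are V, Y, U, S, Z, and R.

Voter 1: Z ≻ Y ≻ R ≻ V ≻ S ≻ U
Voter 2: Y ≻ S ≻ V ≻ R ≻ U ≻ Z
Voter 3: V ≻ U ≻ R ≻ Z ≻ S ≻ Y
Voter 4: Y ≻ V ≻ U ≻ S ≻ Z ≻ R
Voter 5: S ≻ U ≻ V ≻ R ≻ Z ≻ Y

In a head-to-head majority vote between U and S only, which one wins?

S

Ballots ranking U above S: 2.
Ballots ranking S above U: 3.
S wins the head-to-head, 3–2.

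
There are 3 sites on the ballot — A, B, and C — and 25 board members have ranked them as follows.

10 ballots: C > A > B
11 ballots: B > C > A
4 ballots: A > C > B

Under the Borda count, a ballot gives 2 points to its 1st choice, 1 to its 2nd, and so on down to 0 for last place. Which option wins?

Borda scores:
  A: 10·1 + 11·0 + 4·2 = 18
  B: 10·0 + 11·2 + 4·0 = 22
  C: 10·2 + 11·1 + 4·1 = 35
C has the highest total.

C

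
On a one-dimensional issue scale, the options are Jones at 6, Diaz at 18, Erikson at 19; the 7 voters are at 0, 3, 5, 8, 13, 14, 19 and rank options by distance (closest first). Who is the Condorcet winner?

With single-peaked preferences on a line, the Condorcet winner is the candidate closest to the median voter.
The median voter (position 8) is closest to Jones at 6.
Check: Jones vs Erikson — voters closer to Jones: 4 of 7.

Jones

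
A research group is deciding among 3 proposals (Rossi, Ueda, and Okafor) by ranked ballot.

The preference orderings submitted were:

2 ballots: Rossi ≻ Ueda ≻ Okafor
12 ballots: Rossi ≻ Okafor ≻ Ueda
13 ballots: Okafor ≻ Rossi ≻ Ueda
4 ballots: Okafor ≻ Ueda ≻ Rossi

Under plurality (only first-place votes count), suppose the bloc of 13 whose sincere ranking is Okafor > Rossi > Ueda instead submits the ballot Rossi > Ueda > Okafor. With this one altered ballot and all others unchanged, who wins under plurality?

Rossi

First-place totals with the altered ballot: Rossi 27, Ueda 0, Okafor 4.
The switch changes the winner from Okafor to Rossi.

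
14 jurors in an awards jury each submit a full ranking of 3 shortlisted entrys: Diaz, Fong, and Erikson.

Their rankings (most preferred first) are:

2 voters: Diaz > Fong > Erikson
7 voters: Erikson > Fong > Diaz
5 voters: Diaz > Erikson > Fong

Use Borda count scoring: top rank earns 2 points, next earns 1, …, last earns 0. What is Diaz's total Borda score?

Borda scores:
  Diaz: 2·2 + 7·0 + 5·2 = 14
  Fong: 2·1 + 7·1 + 5·0 = 9
  Erikson: 2·0 + 7·2 + 5·1 = 19

14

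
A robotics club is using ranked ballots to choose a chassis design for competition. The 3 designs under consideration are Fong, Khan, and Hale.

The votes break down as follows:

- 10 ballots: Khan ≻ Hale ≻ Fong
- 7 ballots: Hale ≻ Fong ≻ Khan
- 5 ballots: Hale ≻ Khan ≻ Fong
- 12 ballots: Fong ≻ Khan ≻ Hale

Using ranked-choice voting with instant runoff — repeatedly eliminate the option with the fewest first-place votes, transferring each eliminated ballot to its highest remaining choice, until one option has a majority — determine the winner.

Hale

Round 1: Fong 12, Hale 12, Khan 10. Khan has the fewest and is eliminated.
Round 2: Hale 22, Fong 12. Hale has a majority.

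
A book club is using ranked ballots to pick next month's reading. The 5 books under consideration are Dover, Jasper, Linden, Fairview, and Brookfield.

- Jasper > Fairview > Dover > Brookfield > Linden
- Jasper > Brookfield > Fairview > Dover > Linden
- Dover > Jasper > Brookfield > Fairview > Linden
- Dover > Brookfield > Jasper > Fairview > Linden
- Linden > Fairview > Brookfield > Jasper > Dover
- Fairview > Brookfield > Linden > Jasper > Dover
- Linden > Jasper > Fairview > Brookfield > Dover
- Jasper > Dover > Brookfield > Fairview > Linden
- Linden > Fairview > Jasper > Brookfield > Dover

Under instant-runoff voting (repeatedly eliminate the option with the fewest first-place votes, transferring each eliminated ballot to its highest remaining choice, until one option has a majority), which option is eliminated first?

Round 1: Jasper 3, Linden 3, Dover 2, Fairview 1, Brookfield 0. Brookfield has the fewest and is eliminated.
Round 2: Jasper 3, Linden 3, Dover 2, Fairview 1. Fairview has the fewest and is eliminated.
Round 3: Linden 4, Jasper 3, Dover 2. Dover has the fewest and is eliminated.
Round 4: Jasper 5, Linden 4. Jasper has a majority.

Brookfield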